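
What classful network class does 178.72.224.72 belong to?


First octet: 178
Binary: 10110010
10xxxxxx -> Class B (128-191)
Class B, default mask 255.255.0.0 (/16)


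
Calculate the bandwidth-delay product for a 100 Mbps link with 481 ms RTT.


BDP = bandwidth * RTT
= 100 Mbps * 481 ms
= 100 * 1e6 * 481 / 1000 bits
= 48100000 bits
= 6012500 bytes
= 5871.582 KB
BDP = 48100000 bits (6012500 bytes)


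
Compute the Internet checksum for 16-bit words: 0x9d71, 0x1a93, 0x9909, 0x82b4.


Sum all words (with carry folding):
+ 0x9d71 = 0x9d71
+ 0x1a93 = 0xb804
+ 0x9909 = 0x510e
+ 0x82b4 = 0xd3c2
One's complement: ~0xd3c2
Checksum = 0x2c3d


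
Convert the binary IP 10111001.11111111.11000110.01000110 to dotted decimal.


10111001 = 185
11111111 = 255
11000110 = 198
01000110 = 70
IP: 185.255.198.70


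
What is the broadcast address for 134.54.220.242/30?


Network: 134.54.220.240/30
Host bits = 2
Set all host bits to 1:
Broadcast: 134.54.220.243


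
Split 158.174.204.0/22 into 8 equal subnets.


New prefix = 22 + 3 = 25
Each subnet has 128 addresses
  158.174.204.0/25
  158.174.204.128/25
  158.174.205.0/25
  158.174.205.128/25
  158.174.206.0/25
  158.174.206.128/25
  158.174.207.0/25
  158.174.207.128/25
Subnets: 158.174.204.0/25, 158.174.204.128/25, 158.174.205.0/25, 158.174.205.128/25, 158.174.206.0/25, 158.174.206.128/25, 158.174.207.0/25, 158.174.207.128/25


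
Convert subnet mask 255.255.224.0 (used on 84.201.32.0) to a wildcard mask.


Subnet mask: 255.255.224.0
Wildcard = 255.255.255.255 - subnet mask
255 - 255 = 0
255 - 255 = 0
255 - 224 = 31
255 - 0 = 255
Wildcard: 0.0.31.255


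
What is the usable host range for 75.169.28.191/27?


Network: 75.169.28.160
Broadcast: 75.169.28.191
First usable = network + 1
Last usable = broadcast - 1
Range: 75.169.28.161 to 75.169.28.190


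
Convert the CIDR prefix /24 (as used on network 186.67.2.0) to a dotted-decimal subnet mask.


/24 means 24 network bits, 8 host bits
Binary: 11111111111111111111111100000000
Mask: 255.255.255.0


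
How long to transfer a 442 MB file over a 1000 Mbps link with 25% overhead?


Effective throughput = 1000 * (1 - 25/100) = 750 Mbps
File size in Mb = 442 * 8 = 3536 Mb
Time = 3536 / 750
Time = 4.7147 seconds


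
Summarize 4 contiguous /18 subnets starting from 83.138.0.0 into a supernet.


Original prefix: /18
Number of subnets: 4 = 2^2
New prefix = 18 - 2 = 16
Supernet: 83.138.0.0/16


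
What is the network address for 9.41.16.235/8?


IP:   00001001.00101001.00010000.11101011
Mask: 11111111.00000000.00000000.00000000
AND operation:
Net:  00001001.00000000.00000000.00000000
Network: 9.0.0.0/8


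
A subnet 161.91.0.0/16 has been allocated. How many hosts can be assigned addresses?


Host bits = 32 - 16 = 16
Total addresses = 2^16 = 65536
Usable = total - 2 (network and broadcast)
Usable hosts: 65534


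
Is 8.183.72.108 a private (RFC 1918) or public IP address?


RFC 1918 private ranges:
  10.0.0.0/8 (10.0.0.0 - 10.255.255.255)
  172.16.0.0/12 (172.16.0.0 - 172.31.255.255)
  192.168.0.0/16 (192.168.0.0 - 192.168.255.255)
Public (not in any RFC 1918 range)


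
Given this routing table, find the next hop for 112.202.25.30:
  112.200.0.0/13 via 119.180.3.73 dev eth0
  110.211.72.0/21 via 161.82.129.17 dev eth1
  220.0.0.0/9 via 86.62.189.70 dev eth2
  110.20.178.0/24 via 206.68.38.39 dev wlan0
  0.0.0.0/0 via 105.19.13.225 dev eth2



Longest prefix match for 112.202.25.30:
  /13 112.200.0.0: MATCH
  /21 110.211.72.0: no
  /9 220.0.0.0: no
  /24 110.20.178.0: no
  /0 0.0.0.0: MATCH
Selected: next-hop 119.180.3.73 via eth0 (matched /13)


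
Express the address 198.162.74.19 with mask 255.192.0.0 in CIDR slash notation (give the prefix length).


Binary: 11111111.11000000.00000000.00000000
Count leading 1s
Prefix: /10


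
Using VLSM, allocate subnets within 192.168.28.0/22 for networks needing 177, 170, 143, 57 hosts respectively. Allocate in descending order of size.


177 hosts -> /24 (254 usable): 192.168.28.0/24
170 hosts -> /24 (254 usable): 192.168.29.0/24
143 hosts -> /24 (254 usable): 192.168.30.0/24
57 hosts -> /26 (62 usable): 192.168.31.0/26
Allocation: 192.168.28.0/24 (177 hosts, 254 usable); 192.168.29.0/24 (170 hosts, 254 usable); 192.168.30.0/24 (143 hosts, 254 usable); 192.168.31.0/26 (57 hosts, 62 usable)


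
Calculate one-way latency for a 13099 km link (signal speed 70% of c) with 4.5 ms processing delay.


Speed = 0.7 * 3e5 km/s = 210000 km/s
Propagation delay = 13099 / 210000 = 0.0624 s = 62.3762 ms
Processing delay = 4.5 ms
Total one-way latency = 66.8762 ms


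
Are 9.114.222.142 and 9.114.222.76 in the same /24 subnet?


Mask: 255.255.255.0
9.114.222.142 AND mask = 9.114.222.0
9.114.222.76 AND mask = 9.114.222.0
Yes, same subnet (9.114.222.0)


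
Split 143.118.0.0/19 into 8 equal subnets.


New prefix = 19 + 3 = 22
Each subnet has 1024 addresses
  143.118.0.0/22
  143.118.4.0/22
  143.118.8.0/22
  143.118.12.0/22
  143.118.16.0/22
  143.118.20.0/22
  143.118.24.0/22
  143.118.28.0/22
Subnets: 143.118.0.0/22, 143.118.4.0/22, 143.118.8.0/22, 143.118.12.0/22, 143.118.16.0/22, 143.118.20.0/22, 143.118.24.0/22, 143.118.28.0/22


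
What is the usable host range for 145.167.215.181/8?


Network: 145.0.0.0
Broadcast: 145.255.255.255
First usable = network + 1
Last usable = broadcast - 1
Range: 145.0.0.1 to 145.255.255.254


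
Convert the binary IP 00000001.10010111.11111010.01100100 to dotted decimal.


00000001 = 1
10010111 = 151
11111010 = 250
01100100 = 100
IP: 1.151.250.100


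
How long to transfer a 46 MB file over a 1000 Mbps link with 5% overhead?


Effective throughput = 1000 * (1 - 5/100) = 950 Mbps
File size in Mb = 46 * 8 = 368 Mb
Time = 368 / 950
Time = 0.3874 seconds


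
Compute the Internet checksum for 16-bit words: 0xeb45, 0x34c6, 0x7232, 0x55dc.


Sum all words (with carry folding):
+ 0xeb45 = 0xeb45
+ 0x34c6 = 0x200c
+ 0x7232 = 0x923e
+ 0x55dc = 0xe81a
One's complement: ~0xe81a
Checksum = 0x17e5


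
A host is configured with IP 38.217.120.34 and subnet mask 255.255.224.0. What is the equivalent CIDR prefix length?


Binary: 11111111.11111111.11100000.00000000
Count leading 1s
Prefix: /19


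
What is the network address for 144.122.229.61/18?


IP:   10010000.01111010.11100101.00111101
Mask: 11111111.11111111.11000000.00000000
AND operation:
Net:  10010000.01111010.11000000.00000000
Network: 144.122.192.0/18


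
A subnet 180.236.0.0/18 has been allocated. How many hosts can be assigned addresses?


Host bits = 32 - 18 = 14
Total addresses = 2^14 = 16384
Usable = total - 2 (network and broadcast)
Usable hosts: 16382


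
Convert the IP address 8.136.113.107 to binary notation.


8 = 00001000
136 = 10001000
113 = 01110001
107 = 01101011
Binary: 00001000.10001000.01110001.01101011


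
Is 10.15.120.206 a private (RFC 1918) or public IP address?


RFC 1918 private ranges:
  10.0.0.0/8 (10.0.0.0 - 10.255.255.255)
  172.16.0.0/12 (172.16.0.0 - 172.31.255.255)
  192.168.0.0/16 (192.168.0.0 - 192.168.255.255)
Private (in 10.0.0.0/8)


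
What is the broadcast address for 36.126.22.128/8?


Network: 36.0.0.0/8
Host bits = 24
Set all host bits to 1:
Broadcast: 36.255.255.255


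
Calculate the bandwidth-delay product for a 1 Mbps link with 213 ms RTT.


BDP = bandwidth * RTT
= 1 Mbps * 213 ms
= 1 * 1e6 * 213 / 1000 bits
= 213000 bits
= 26625 bytes
= 26.001 KB
BDP = 213000 bits (26625 bytes)


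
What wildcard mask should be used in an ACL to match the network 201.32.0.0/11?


Subnet mask: 255.224.0.0
Wildcard = 255.255.255.255 - subnet mask
255 - 255 = 0
255 - 224 = 31
255 - 0 = 255
255 - 0 = 255
Wildcard: 0.31.255.255


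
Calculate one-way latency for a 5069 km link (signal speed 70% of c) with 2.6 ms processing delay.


Speed = 0.7 * 3e5 km/s = 210000 km/s
Propagation delay = 5069 / 210000 = 0.0241 s = 24.1381 ms
Processing delay = 2.6 ms
Total one-way latency = 26.7381 ms


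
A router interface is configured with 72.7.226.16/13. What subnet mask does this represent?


/13 means 13 network bits, 19 host bits
Binary: 11111111111110000000000000000000
Mask: 255.248.0.0


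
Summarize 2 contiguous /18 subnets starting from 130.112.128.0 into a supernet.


Original prefix: /18
Number of subnets: 2 = 2^1
New prefix = 18 - 1 = 17
Supernet: 130.112.128.0/17


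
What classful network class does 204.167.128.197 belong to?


First octet: 204
Binary: 11001100
110xxxxx -> Class C (192-223)
Class C, default mask 255.255.255.0 (/24)


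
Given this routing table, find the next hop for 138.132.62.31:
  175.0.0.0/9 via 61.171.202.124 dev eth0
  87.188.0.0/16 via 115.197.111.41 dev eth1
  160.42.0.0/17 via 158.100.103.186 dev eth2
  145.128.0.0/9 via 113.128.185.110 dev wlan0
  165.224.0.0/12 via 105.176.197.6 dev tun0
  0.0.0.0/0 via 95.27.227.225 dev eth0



Longest prefix match for 138.132.62.31:
  /9 175.0.0.0: no
  /16 87.188.0.0: no
  /17 160.42.0.0: no
  /9 145.128.0.0: no
  /12 165.224.0.0: no
  /0 0.0.0.0: MATCH
Selected: next-hop 95.27.227.225 via eth0 (matched /0)


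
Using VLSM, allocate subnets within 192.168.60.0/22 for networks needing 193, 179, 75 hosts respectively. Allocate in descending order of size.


193 hosts -> /24 (254 usable): 192.168.60.0/24
179 hosts -> /24 (254 usable): 192.168.61.0/24
75 hosts -> /25 (126 usable): 192.168.62.0/25
Allocation: 192.168.60.0/24 (193 hosts, 254 usable); 192.168.61.0/24 (179 hosts, 254 usable); 192.168.62.0/25 (75 hosts, 126 usable)


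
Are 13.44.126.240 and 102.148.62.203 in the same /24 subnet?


Mask: 255.255.255.0
13.44.126.240 AND mask = 13.44.126.0
102.148.62.203 AND mask = 102.148.62.0
No, different subnets (13.44.126.0 vs 102.148.62.0)


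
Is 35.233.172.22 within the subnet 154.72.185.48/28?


Subnet network: 154.72.185.48
Test IP AND mask: 35.233.172.16
No, 35.233.172.22 is not in 154.72.185.48/28


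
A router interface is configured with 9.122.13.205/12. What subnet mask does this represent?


/12 means 12 network bits, 20 host bits
Binary: 11111111111100000000000000000000
Mask: 255.240.0.0


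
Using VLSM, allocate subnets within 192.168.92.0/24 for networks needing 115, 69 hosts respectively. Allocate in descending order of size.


115 hosts -> /25 (126 usable): 192.168.92.0/25
69 hosts -> /25 (126 usable): 192.168.92.128/25
Allocation: 192.168.92.0/25 (115 hosts, 126 usable); 192.168.92.128/25 (69 hosts, 126 usable)


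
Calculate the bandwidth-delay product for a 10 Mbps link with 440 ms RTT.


BDP = bandwidth * RTT
= 10 Mbps * 440 ms
= 10 * 1e6 * 440 / 1000 bits
= 4400000 bits
= 550000 bytes
= 537.1094 KB
BDP = 4400000 bits (550000 bytes)


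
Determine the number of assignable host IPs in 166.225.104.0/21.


Host bits = 32 - 21 = 11
Total addresses = 2^11 = 2048
Usable = total - 2 (network and broadcast)
Usable hosts: 2046


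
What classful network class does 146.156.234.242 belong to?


First octet: 146
Binary: 10010010
10xxxxxx -> Class B (128-191)
Class B, default mask 255.255.0.0 (/16)


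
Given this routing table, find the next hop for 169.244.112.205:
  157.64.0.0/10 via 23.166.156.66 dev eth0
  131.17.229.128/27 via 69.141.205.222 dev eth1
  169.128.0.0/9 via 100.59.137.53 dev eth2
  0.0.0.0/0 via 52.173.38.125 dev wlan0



Longest prefix match for 169.244.112.205:
  /10 157.64.0.0: no
  /27 131.17.229.128: no
  /9 169.128.0.0: MATCH
  /0 0.0.0.0: MATCH
Selected: next-hop 100.59.137.53 via eth2 (matched /9)


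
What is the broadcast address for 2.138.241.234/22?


Network: 2.138.240.0/22
Host bits = 10
Set all host bits to 1:
Broadcast: 2.138.243.255


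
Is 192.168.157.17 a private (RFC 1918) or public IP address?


RFC 1918 private ranges:
  10.0.0.0/8 (10.0.0.0 - 10.255.255.255)
  172.16.0.0/12 (172.16.0.0 - 172.31.255.255)
  192.168.0.0/16 (192.168.0.0 - 192.168.255.255)
Private (in 192.168.0.0/16)


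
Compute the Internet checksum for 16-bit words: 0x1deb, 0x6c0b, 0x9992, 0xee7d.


Sum all words (with carry folding):
+ 0x1deb = 0x1deb
+ 0x6c0b = 0x89f6
+ 0x9992 = 0x2389
+ 0xee7d = 0x1207
One's complement: ~0x1207
Checksum = 0xedf8


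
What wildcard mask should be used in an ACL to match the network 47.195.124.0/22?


Subnet mask: 255.255.252.0
Wildcard = 255.255.255.255 - subnet mask
255 - 255 = 0
255 - 255 = 0
255 - 252 = 3
255 - 0 = 255
Wildcard: 0.0.3.255


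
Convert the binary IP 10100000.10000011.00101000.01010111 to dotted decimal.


10100000 = 160
10000011 = 131
00101000 = 40
01010111 = 87
IP: 160.131.40.87


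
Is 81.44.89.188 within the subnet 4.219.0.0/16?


Subnet network: 4.219.0.0
Test IP AND mask: 81.44.0.0
No, 81.44.89.188 is not in 4.219.0.0/16


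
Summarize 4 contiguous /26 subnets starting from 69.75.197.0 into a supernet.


Original prefix: /26
Number of subnets: 4 = 2^2
New prefix = 26 - 2 = 24
Supernet: 69.75.197.0/24


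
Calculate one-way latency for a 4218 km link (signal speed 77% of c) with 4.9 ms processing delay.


Speed = 0.77 * 3e5 km/s = 231000 km/s
Propagation delay = 4218 / 231000 = 0.0183 s = 18.2597 ms
Processing delay = 4.9 ms
Total one-way latency = 23.1597 ms


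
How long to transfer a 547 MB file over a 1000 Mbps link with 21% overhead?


Effective throughput = 1000 * (1 - 21/100) = 790 Mbps
File size in Mb = 547 * 8 = 4376 Mb
Time = 4376 / 790
Time = 5.5392 seconds


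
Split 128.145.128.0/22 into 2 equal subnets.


New prefix = 22 + 1 = 23
Each subnet has 512 addresses
  128.145.128.0/23
  128.145.130.0/23
Subnets: 128.145.128.0/23, 128.145.130.0/23


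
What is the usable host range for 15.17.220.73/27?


Network: 15.17.220.64
Broadcast: 15.17.220.95
First usable = network + 1
Last usable = broadcast - 1
Range: 15.17.220.65 to 15.17.220.94


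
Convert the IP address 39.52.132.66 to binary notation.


39 = 00100111
52 = 00110100
132 = 10000100
66 = 01000010
Binary: 00100111.00110100.10000100.01000010


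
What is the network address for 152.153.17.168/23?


IP:   10011000.10011001.00010001.10101000
Mask: 11111111.11111111.11111110.00000000
AND operation:
Net:  10011000.10011001.00010000.00000000
Network: 152.153.16.0/23


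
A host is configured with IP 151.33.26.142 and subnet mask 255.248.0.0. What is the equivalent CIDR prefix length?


Binary: 11111111.11111000.00000000.00000000
Count leading 1s
Prefix: /13


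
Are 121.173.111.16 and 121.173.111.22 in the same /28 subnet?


Mask: 255.255.255.240
121.173.111.16 AND mask = 121.173.111.16
121.173.111.22 AND mask = 121.173.111.16
Yes, same subnet (121.173.111.16)


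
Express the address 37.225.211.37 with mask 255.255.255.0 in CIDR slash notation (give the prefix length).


Binary: 11111111.11111111.11111111.00000000
Count leading 1s
Prefix: /24


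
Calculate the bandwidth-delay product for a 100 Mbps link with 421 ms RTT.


BDP = bandwidth * RTT
= 100 Mbps * 421 ms
= 100 * 1e6 * 421 / 1000 bits
= 42100000 bits
= 5262500 bytes
= 5139.1602 KB
BDP = 42100000 bits (5262500 bytes)


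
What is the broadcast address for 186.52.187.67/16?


Network: 186.52.0.0/16
Host bits = 16
Set all host bits to 1:
Broadcast: 186.52.255.255


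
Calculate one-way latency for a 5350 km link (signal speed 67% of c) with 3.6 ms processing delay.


Speed = 0.67 * 3e5 km/s = 201000 km/s
Propagation delay = 5350 / 201000 = 0.0266 s = 26.6169 ms
Processing delay = 3.6 ms
Total one-way latency = 30.2169 ms


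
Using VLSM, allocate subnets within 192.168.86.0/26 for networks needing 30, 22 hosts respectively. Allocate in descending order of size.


30 hosts -> /27 (30 usable): 192.168.86.0/27
22 hosts -> /27 (30 usable): 192.168.86.32/27
Allocation: 192.168.86.0/27 (30 hosts, 30 usable); 192.168.86.32/27 (22 hosts, 30 usable)


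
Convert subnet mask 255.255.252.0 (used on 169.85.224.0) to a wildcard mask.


Subnet mask: 255.255.252.0
Wildcard = 255.255.255.255 - subnet mask
255 - 255 = 0
255 - 255 = 0
255 - 252 = 3
255 - 0 = 255
Wildcard: 0.0.3.255


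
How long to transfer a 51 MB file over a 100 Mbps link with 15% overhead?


Effective throughput = 100 * (1 - 15/100) = 85 Mbps
File size in Mb = 51 * 8 = 408 Mb
Time = 408 / 85
Time = 4.8 seconds


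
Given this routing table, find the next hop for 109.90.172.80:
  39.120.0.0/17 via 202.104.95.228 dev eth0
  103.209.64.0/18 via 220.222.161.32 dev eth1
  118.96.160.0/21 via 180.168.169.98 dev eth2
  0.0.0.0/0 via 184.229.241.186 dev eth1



Longest prefix match for 109.90.172.80:
  /17 39.120.0.0: no
  /18 103.209.64.0: no
  /21 118.96.160.0: no
  /0 0.0.0.0: MATCH
Selected: next-hop 184.229.241.186 via eth1 (matched /0)


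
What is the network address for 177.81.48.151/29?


IP:   10110001.01010001.00110000.10010111
Mask: 11111111.11111111.11111111.11111000
AND operation:
Net:  10110001.01010001.00110000.10010000
Network: 177.81.48.144/29


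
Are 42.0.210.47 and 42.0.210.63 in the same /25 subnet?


Mask: 255.255.255.128
42.0.210.47 AND mask = 42.0.210.0
42.0.210.63 AND mask = 42.0.210.0
Yes, same subnet (42.0.210.0)


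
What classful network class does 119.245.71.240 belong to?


First octet: 119
Binary: 01110111
0xxxxxxx -> Class A (1-126)
Class A, default mask 255.0.0.0 (/8)


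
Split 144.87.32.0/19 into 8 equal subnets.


New prefix = 19 + 3 = 22
Each subnet has 1024 addresses
  144.87.32.0/22
  144.87.36.0/22
  144.87.40.0/22
  144.87.44.0/22
  144.87.48.0/22
  144.87.52.0/22
  144.87.56.0/22
  144.87.60.0/22
Subnets: 144.87.32.0/22, 144.87.36.0/22, 144.87.40.0/22, 144.87.44.0/22, 144.87.48.0/22, 144.87.52.0/22, 144.87.56.0/22, 144.87.60.0/22


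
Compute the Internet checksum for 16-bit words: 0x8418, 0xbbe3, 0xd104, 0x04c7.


Sum all words (with carry folding):
+ 0x8418 = 0x8418
+ 0xbbe3 = 0x3ffc
+ 0xd104 = 0x1101
+ 0x04c7 = 0x15c8
One's complement: ~0x15c8
Checksum = 0xea37


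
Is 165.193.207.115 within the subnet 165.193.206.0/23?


Subnet network: 165.193.206.0
Test IP AND mask: 165.193.206.0
Yes, 165.193.207.115 is in 165.193.206.0/23


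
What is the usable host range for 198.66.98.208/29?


Network: 198.66.98.208
Broadcast: 198.66.98.215
First usable = network + 1
Last usable = broadcast - 1
Range: 198.66.98.209 to 198.66.98.214


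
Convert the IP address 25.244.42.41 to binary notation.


25 = 00011001
244 = 11110100
42 = 00101010
41 = 00101001
Binary: 00011001.11110100.00101010.00101001


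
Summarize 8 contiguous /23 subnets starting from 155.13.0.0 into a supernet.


Original prefix: /23
Number of subnets: 8 = 2^3
New prefix = 23 - 3 = 20
Supernet: 155.13.0.0/20


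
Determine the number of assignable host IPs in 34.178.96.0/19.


Host bits = 32 - 19 = 13
Total addresses = 2^13 = 8192
Usable = total - 2 (network and broadcast)
Usable hosts: 8190


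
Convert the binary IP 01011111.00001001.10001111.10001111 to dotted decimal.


01011111 = 95
00001001 = 9
10001111 = 143
10001111 = 143
IP: 95.9.143.143


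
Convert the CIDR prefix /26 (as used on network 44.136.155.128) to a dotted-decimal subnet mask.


/26 means 26 network bits, 6 host bits
Binary: 11111111111111111111111111000000
Mask: 255.255.255.192


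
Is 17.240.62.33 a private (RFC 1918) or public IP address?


RFC 1918 private ranges:
  10.0.0.0/8 (10.0.0.0 - 10.255.255.255)
  172.16.0.0/12 (172.16.0.0 - 172.31.255.255)
  192.168.0.0/16 (192.168.0.0 - 192.168.255.255)
Public (not in any RFC 1918 range)


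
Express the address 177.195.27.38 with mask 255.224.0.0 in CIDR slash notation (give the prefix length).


Binary: 11111111.11100000.00000000.00000000
Count leading 1s
Prefix: /11


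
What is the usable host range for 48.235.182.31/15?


Network: 48.234.0.0
Broadcast: 48.235.255.255
First usable = network + 1
Last usable = broadcast - 1
Range: 48.234.0.1 to 48.235.255.254


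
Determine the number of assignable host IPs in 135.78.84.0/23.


Host bits = 32 - 23 = 9
Total addresses = 2^9 = 512
Usable = total - 2 (network and broadcast)
Usable hosts: 510


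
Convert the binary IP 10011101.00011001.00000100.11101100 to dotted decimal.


10011101 = 157
00011001 = 25
00000100 = 4
11101100 = 236
IP: 157.25.4.236


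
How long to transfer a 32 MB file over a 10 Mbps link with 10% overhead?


Effective throughput = 10 * (1 - 10/100) = 9 Mbps
File size in Mb = 32 * 8 = 256 Mb
Time = 256 / 9
Time = 28.4444 seconds


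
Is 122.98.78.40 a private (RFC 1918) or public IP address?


RFC 1918 private ranges:
  10.0.0.0/8 (10.0.0.0 - 10.255.255.255)
  172.16.0.0/12 (172.16.0.0 - 172.31.255.255)
  192.168.0.0/16 (192.168.0.0 - 192.168.255.255)
Public (not in any RFC 1918 range)


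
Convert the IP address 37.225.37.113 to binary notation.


37 = 00100101
225 = 11100001
37 = 00100101
113 = 01110001
Binary: 00100101.11100001.00100101.01110001


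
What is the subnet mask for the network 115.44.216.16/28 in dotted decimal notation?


/28 means 28 network bits, 4 host bits
Binary: 11111111111111111111111111110000
Mask: 255.255.255.240


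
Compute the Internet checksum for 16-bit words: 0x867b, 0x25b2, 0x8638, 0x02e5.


Sum all words (with carry folding):
+ 0x867b = 0x867b
+ 0x25b2 = 0xac2d
+ 0x8638 = 0x3266
+ 0x02e5 = 0x354b
One's complement: ~0x354b
Checksum = 0xcab4


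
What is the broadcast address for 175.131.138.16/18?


Network: 175.131.128.0/18
Host bits = 14
Set all host bits to 1:
Broadcast: 175.131.191.255


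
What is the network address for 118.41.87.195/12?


IP:   01110110.00101001.01010111.11000011
Mask: 11111111.11110000.00000000.00000000
AND operation:
Net:  01110110.00100000.00000000.00000000
Network: 118.32.0.0/12


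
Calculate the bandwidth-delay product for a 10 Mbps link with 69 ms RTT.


BDP = bandwidth * RTT
= 10 Mbps * 69 ms
= 10 * 1e6 * 69 / 1000 bits
= 690000 bits
= 86250 bytes
= 84.2285 KB
BDP = 690000 bits (86250 bytes)


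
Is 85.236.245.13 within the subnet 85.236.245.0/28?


Subnet network: 85.236.245.0
Test IP AND mask: 85.236.245.0
Yes, 85.236.245.13 is in 85.236.245.0/28


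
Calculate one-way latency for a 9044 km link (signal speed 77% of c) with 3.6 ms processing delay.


Speed = 0.77 * 3e5 km/s = 231000 km/s
Propagation delay = 9044 / 231000 = 0.0392 s = 39.1515 ms
Processing delay = 3.6 ms
Total one-way latency = 42.7515 ms


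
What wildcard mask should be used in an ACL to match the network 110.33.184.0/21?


Subnet mask: 255.255.248.0
Wildcard = 255.255.255.255 - subnet mask
255 - 255 = 0
255 - 255 = 0
255 - 248 = 7
255 - 0 = 255
Wildcard: 0.0.7.255


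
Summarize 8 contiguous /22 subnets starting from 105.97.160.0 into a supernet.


Original prefix: /22
Number of subnets: 8 = 2^3
New prefix = 22 - 3 = 19
Supernet: 105.97.160.0/19


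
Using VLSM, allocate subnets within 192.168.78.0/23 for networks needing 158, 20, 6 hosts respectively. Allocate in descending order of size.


158 hosts -> /24 (254 usable): 192.168.78.0/24
20 hosts -> /27 (30 usable): 192.168.79.0/27
6 hosts -> /29 (6 usable): 192.168.79.32/29
Allocation: 192.168.78.0/24 (158 hosts, 254 usable); 192.168.79.0/27 (20 hosts, 30 usable); 192.168.79.32/29 (6 hosts, 6 usable)


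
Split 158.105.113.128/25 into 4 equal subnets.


New prefix = 25 + 2 = 27
Each subnet has 32 addresses
  158.105.113.128/27
  158.105.113.160/27
  158.105.113.192/27
  158.105.113.224/27
Subnets: 158.105.113.128/27, 158.105.113.160/27, 158.105.113.192/27, 158.105.113.224/27


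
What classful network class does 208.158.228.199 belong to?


First octet: 208
Binary: 11010000
110xxxxx -> Class C (192-223)
Class C, default mask 255.255.255.0 (/24)


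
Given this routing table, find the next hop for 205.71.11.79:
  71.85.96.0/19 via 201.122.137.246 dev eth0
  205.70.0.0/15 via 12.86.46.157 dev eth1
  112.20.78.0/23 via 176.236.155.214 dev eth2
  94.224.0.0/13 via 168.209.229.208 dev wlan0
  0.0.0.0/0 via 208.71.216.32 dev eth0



Longest prefix match for 205.71.11.79:
  /19 71.85.96.0: no
  /15 205.70.0.0: MATCH
  /23 112.20.78.0: no
  /13 94.224.0.0: no
  /0 0.0.0.0: MATCH
Selected: next-hop 12.86.46.157 via eth1 (matched /15)


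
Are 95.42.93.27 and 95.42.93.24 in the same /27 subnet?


Mask: 255.255.255.224
95.42.93.27 AND mask = 95.42.93.0
95.42.93.24 AND mask = 95.42.93.0
Yes, same subnet (95.42.93.0)


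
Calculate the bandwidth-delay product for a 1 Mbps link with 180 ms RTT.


BDP = bandwidth * RTT
= 1 Mbps * 180 ms
= 1 * 1e6 * 180 / 1000 bits
= 180000 bits
= 22500 bytes
= 21.9727 KB
BDP = 180000 bits (22500 bytes)


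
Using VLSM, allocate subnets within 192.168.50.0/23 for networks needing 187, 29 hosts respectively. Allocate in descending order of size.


187 hosts -> /24 (254 usable): 192.168.50.0/24
29 hosts -> /27 (30 usable): 192.168.51.0/27
Allocation: 192.168.50.0/24 (187 hosts, 254 usable); 192.168.51.0/27 (29 hosts, 30 usable)


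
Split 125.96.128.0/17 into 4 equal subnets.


New prefix = 17 + 2 = 19
Each subnet has 8192 addresses
  125.96.128.0/19
  125.96.160.0/19
  125.96.192.0/19
  125.96.224.0/19
Subnets: 125.96.128.0/19, 125.96.160.0/19, 125.96.192.0/19, 125.96.224.0/19


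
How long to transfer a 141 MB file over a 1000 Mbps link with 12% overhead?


Effective throughput = 1000 * (1 - 12/100) = 880 Mbps
File size in Mb = 141 * 8 = 1128 Mb
Time = 1128 / 880
Time = 1.2818 seconds


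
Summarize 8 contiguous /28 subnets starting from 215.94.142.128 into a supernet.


Original prefix: /28
Number of subnets: 8 = 2^3
New prefix = 28 - 3 = 25
Supernet: 215.94.142.128/25


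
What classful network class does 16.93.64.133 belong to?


First octet: 16
Binary: 00010000
0xxxxxxx -> Class A (1-126)
Class A, default mask 255.0.0.0 (/8)


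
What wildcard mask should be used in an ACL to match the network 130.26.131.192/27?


Subnet mask: 255.255.255.224
Wildcard = 255.255.255.255 - subnet mask
255 - 255 = 0
255 - 255 = 0
255 - 255 = 0
255 - 224 = 31
Wildcard: 0.0.0.31


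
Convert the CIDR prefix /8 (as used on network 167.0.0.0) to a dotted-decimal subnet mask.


/8 means 8 network bits, 24 host bits
Binary: 11111111000000000000000000000000
Mask: 255.0.0.0


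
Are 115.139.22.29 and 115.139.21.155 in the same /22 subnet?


Mask: 255.255.252.0
115.139.22.29 AND mask = 115.139.20.0
115.139.21.155 AND mask = 115.139.20.0
Yes, same subnet (115.139.20.0)


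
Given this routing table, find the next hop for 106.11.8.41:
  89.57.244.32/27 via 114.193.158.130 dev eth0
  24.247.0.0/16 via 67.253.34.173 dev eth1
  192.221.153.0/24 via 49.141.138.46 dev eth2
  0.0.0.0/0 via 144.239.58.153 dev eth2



Longest prefix match for 106.11.8.41:
  /27 89.57.244.32: no
  /16 24.247.0.0: no
  /24 192.221.153.0: no
  /0 0.0.0.0: MATCH
Selected: next-hop 144.239.58.153 via eth2 (matched /0)


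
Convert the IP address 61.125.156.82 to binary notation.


61 = 00111101
125 = 01111101
156 = 10011100
82 = 01010010
Binary: 00111101.01111101.10011100.01010010


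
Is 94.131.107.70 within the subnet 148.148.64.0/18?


Subnet network: 148.148.64.0
Test IP AND mask: 94.131.64.0
No, 94.131.107.70 is not in 148.148.64.0/18


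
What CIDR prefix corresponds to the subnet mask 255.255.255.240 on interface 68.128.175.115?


Binary: 11111111.11111111.11111111.11110000
Count leading 1s
Prefix: /28


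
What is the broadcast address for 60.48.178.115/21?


Network: 60.48.176.0/21
Host bits = 11
Set all host bits to 1:
Broadcast: 60.48.183.255


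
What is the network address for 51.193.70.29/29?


IP:   00110011.11000001.01000110.00011101
Mask: 11111111.11111111.11111111.11111000
AND operation:
Net:  00110011.11000001.01000110.00011000
Network: 51.193.70.24/29


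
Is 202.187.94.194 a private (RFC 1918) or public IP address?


RFC 1918 private ranges:
  10.0.0.0/8 (10.0.0.0 - 10.255.255.255)
  172.16.0.0/12 (172.16.0.0 - 172.31.255.255)
  192.168.0.0/16 (192.168.0.0 - 192.168.255.255)
Public (not in any RFC 1918 range)


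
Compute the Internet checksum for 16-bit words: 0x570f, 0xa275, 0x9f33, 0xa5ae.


Sum all words (with carry folding):
+ 0x570f = 0x570f
+ 0xa275 = 0xf984
+ 0x9f33 = 0x98b8
+ 0xa5ae = 0x3e67
One's complement: ~0x3e67
Checksum = 0xc198


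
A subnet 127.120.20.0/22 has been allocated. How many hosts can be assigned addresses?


Host bits = 32 - 22 = 10
Total addresses = 2^10 = 1024
Usable = total - 2 (network and broadcast)
Usable hosts: 1022


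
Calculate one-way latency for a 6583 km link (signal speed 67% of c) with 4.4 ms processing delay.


Speed = 0.67 * 3e5 km/s = 201000 km/s
Propagation delay = 6583 / 201000 = 0.0328 s = 32.7512 ms
Processing delay = 4.4 ms
Total one-way latency = 37.1512 ms


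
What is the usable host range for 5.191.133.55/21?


Network: 5.191.128.0
Broadcast: 5.191.135.255
First usable = network + 1
Last usable = broadcast - 1
Range: 5.191.128.1 to 5.191.135.254


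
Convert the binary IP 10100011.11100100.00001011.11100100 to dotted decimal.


10100011 = 163
11100100 = 228
00001011 = 11
11100100 = 228
IP: 163.228.11.228


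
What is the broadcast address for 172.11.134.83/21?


Network: 172.11.128.0/21
Host bits = 11
Set all host bits to 1:
Broadcast: 172.11.135.255


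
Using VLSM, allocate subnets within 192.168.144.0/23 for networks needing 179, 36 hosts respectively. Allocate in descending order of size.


179 hosts -> /24 (254 usable): 192.168.144.0/24
36 hosts -> /26 (62 usable): 192.168.145.0/26
Allocation: 192.168.144.0/24 (179 hosts, 254 usable); 192.168.145.0/26 (36 hosts, 62 usable)


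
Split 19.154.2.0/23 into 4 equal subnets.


New prefix = 23 + 2 = 25
Each subnet has 128 addresses
  19.154.2.0/25
  19.154.2.128/25
  19.154.3.0/25
  19.154.3.128/25
Subnets: 19.154.2.0/25, 19.154.2.128/25, 19.154.3.0/25, 19.154.3.128/25


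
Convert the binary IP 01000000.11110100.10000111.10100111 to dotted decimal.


01000000 = 64
11110100 = 244
10000111 = 135
10100111 = 167
IP: 64.244.135.167


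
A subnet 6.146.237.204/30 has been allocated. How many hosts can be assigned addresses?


Host bits = 32 - 30 = 2
Total addresses = 2^2 = 4
Usable = total - 2 (network and broadcast)
Usable hosts: 2


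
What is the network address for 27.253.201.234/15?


IP:   00011011.11111101.11001001.11101010
Mask: 11111111.11111110.00000000.00000000
AND operation:
Net:  00011011.11111100.00000000.00000000
Network: 27.252.0.0/15


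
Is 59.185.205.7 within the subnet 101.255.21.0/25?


Subnet network: 101.255.21.0
Test IP AND mask: 59.185.205.0
No, 59.185.205.7 is not in 101.255.21.0/25


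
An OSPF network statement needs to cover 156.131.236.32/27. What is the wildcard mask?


Subnet mask: 255.255.255.224
Wildcard = 255.255.255.255 - subnet mask
255 - 255 = 0
255 - 255 = 0
255 - 255 = 0
255 - 224 = 31
Wildcard: 0.0.0.31


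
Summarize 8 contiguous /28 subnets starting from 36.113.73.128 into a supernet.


Original prefix: /28
Number of subnets: 8 = 2^3
New prefix = 28 - 3 = 25
Supernet: 36.113.73.128/25


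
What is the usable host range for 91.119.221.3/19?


Network: 91.119.192.0
Broadcast: 91.119.223.255
First usable = network + 1
Last usable = broadcast - 1
Range: 91.119.192.1 to 91.119.223.254


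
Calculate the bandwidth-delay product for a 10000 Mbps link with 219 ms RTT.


BDP = bandwidth * RTT
= 10000 Mbps * 219 ms
= 10000 * 1e6 * 219 / 1000 bits
= 2190000000 bits
= 273750000 bytes
= 267333.9844 KB
BDP = 2190000000 bits (273750000 bytes)


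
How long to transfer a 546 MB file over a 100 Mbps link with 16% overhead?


Effective throughput = 100 * (1 - 16/100) = 84 Mbps
File size in Mb = 546 * 8 = 4368 Mb
Time = 4368 / 84
Time = 52 seconds


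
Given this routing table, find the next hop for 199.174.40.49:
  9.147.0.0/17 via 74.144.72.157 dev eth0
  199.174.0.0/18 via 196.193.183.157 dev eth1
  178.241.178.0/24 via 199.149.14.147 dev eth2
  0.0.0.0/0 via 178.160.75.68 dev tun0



Longest prefix match for 199.174.40.49:
  /17 9.147.0.0: no
  /18 199.174.0.0: MATCH
  /24 178.241.178.0: no
  /0 0.0.0.0: MATCH
Selected: next-hop 196.193.183.157 via eth1 (matched /18)


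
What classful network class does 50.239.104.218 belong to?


First octet: 50
Binary: 00110010
0xxxxxxx -> Class A (1-126)
Class A, default mask 255.0.0.0 (/8)


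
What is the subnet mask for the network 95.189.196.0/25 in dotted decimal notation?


/25 means 25 network bits, 7 host bits
Binary: 11111111111111111111111110000000
Mask: 255.255.255.128


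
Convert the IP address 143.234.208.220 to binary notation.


143 = 10001111
234 = 11101010
208 = 11010000
220 = 11011100
Binary: 10001111.11101010.11010000.11011100


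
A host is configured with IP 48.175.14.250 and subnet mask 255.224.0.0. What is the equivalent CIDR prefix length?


Binary: 11111111.11100000.00000000.00000000
Count leading 1s
Prefix: /11


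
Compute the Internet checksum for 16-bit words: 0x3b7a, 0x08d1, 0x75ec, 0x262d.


Sum all words (with carry folding):
+ 0x3b7a = 0x3b7a
+ 0x08d1 = 0x444b
+ 0x75ec = 0xba37
+ 0x262d = 0xe064
One's complement: ~0xe064
Checksum = 0x1f9b


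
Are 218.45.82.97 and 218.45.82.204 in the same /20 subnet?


Mask: 255.255.240.0
218.45.82.97 AND mask = 218.45.80.0
218.45.82.204 AND mask = 218.45.80.0
Yes, same subnet (218.45.80.0)


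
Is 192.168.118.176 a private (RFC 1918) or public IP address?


RFC 1918 private ranges:
  10.0.0.0/8 (10.0.0.0 - 10.255.255.255)
  172.16.0.0/12 (172.16.0.0 - 172.31.255.255)
  192.168.0.0/16 (192.168.0.0 - 192.168.255.255)
Private (in 192.168.0.0/16)


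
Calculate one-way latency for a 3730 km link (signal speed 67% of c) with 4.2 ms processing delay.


Speed = 0.67 * 3e5 km/s = 201000 km/s
Propagation delay = 3730 / 201000 = 0.0186 s = 18.5572 ms
Processing delay = 4.2 ms
Total one-way latency = 22.7572 ms


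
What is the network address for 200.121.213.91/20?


IP:   11001000.01111001.11010101.01011011
Mask: 11111111.11111111.11110000.00000000
AND operation:
Net:  11001000.01111001.11010000.00000000
Network: 200.121.208.0/20


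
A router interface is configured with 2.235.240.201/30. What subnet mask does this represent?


/30 means 30 network bits, 2 host bits
Binary: 11111111111111111111111111111100
Mask: 255.255.255.252


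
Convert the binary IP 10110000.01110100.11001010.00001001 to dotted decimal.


10110000 = 176
01110100 = 116
11001010 = 202
00001001 = 9
IP: 176.116.202.9


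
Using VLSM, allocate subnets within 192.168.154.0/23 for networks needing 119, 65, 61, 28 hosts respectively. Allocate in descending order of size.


119 hosts -> /25 (126 usable): 192.168.154.0/25
65 hosts -> /25 (126 usable): 192.168.154.128/25
61 hosts -> /26 (62 usable): 192.168.155.0/26
28 hosts -> /27 (30 usable): 192.168.155.64/27
Allocation: 192.168.154.0/25 (119 hosts, 126 usable); 192.168.154.128/25 (65 hosts, 126 usable); 192.168.155.0/26 (61 hosts, 62 usable); 192.168.155.64/27 (28 hosts, 30 usable)


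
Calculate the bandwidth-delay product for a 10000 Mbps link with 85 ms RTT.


BDP = bandwidth * RTT
= 10000 Mbps * 85 ms
= 10000 * 1e6 * 85 / 1000 bits
= 850000000 bits
= 106250000 bytes
= 103759.7656 KB
BDP = 850000000 bits (106250000 bytes)


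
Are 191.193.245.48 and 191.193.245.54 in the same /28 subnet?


Mask: 255.255.255.240
191.193.245.48 AND mask = 191.193.245.48
191.193.245.54 AND mask = 191.193.245.48
Yes, same subnet (191.193.245.48)


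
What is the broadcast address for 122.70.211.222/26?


Network: 122.70.211.192/26
Host bits = 6
Set all host bits to 1:
Broadcast: 122.70.211.255


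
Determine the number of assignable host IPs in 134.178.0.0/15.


Host bits = 32 - 15 = 17
Total addresses = 2^17 = 131072
Usable = total - 2 (network and broadcast)
Usable hosts: 131070


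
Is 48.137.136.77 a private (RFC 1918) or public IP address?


RFC 1918 private ranges:
  10.0.0.0/8 (10.0.0.0 - 10.255.255.255)
  172.16.0.0/12 (172.16.0.0 - 172.31.255.255)
  192.168.0.0/16 (192.168.0.0 - 192.168.255.255)
Public (not in any RFC 1918 range)


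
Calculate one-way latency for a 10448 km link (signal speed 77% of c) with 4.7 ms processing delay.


Speed = 0.77 * 3e5 km/s = 231000 km/s
Propagation delay = 10448 / 231000 = 0.0452 s = 45.2294 ms
Processing delay = 4.7 ms
Total one-way latency = 49.9294 ms


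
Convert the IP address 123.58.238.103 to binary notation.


123 = 01111011
58 = 00111010
238 = 11101110
103 = 01100111
Binary: 01111011.00111010.11101110.01100111


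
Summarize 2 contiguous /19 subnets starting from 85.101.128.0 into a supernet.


Original prefix: /19
Number of subnets: 2 = 2^1
New prefix = 19 - 1 = 18
Supernet: 85.101.128.0/18


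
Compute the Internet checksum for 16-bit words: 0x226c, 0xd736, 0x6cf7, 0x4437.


Sum all words (with carry folding):
+ 0x226c = 0x226c
+ 0xd736 = 0xf9a2
+ 0x6cf7 = 0x669a
+ 0x4437 = 0xaad1
One's complement: ~0xaad1
Checksum = 0x552e


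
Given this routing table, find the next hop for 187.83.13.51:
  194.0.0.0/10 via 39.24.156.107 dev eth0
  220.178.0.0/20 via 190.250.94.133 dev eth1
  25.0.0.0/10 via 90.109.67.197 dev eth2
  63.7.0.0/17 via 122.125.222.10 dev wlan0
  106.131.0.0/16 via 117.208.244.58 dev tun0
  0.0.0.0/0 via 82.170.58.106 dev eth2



Longest prefix match for 187.83.13.51:
  /10 194.0.0.0: no
  /20 220.178.0.0: no
  /10 25.0.0.0: no
  /17 63.7.0.0: no
  /16 106.131.0.0: no
  /0 0.0.0.0: MATCH
Selected: next-hop 82.170.58.106 via eth2 (matched /0)


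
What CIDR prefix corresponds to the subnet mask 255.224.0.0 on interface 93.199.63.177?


Binary: 11111111.11100000.00000000.00000000
Count leading 1s
Prefix: /11


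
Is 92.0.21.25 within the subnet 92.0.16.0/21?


Subnet network: 92.0.16.0
Test IP AND mask: 92.0.16.0
Yes, 92.0.21.25 is in 92.0.16.0/21


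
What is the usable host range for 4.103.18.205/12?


Network: 4.96.0.0
Broadcast: 4.111.255.255
First usable = network + 1
Last usable = broadcast - 1
Range: 4.96.0.1 to 4.111.255.254


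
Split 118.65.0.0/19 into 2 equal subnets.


New prefix = 19 + 1 = 20
Each subnet has 4096 addresses
  118.65.0.0/20
  118.65.16.0/20
Subnets: 118.65.0.0/20, 118.65.16.0/20


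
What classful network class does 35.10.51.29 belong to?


First octet: 35
Binary: 00100011
0xxxxxxx -> Class A (1-126)
Class A, default mask 255.0.0.0 (/8)


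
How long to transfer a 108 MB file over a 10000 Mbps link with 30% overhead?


Effective throughput = 10000 * (1 - 30/100) = 7000 Mbps
File size in Mb = 108 * 8 = 864 Mb
Time = 864 / 7000
Time = 0.1234 seconds


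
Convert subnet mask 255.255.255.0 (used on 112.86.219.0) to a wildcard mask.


Subnet mask: 255.255.255.0
Wildcard = 255.255.255.255 - subnet mask
255 - 255 = 0
255 - 255 = 0
255 - 255 = 0
255 - 0 = 255
Wildcard: 0.0.0.255


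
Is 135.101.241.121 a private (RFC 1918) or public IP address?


RFC 1918 private ranges:
  10.0.0.0/8 (10.0.0.0 - 10.255.255.255)
  172.16.0.0/12 (172.16.0.0 - 172.31.255.255)
  192.168.0.0/16 (192.168.0.0 - 192.168.255.255)
Public (not in any RFC 1918 range)


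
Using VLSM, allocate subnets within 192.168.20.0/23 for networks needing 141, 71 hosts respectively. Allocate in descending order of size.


141 hosts -> /24 (254 usable): 192.168.20.0/24
71 hosts -> /25 (126 usable): 192.168.21.0/25
Allocation: 192.168.20.0/24 (141 hosts, 254 usable); 192.168.21.0/25 (71 hosts, 126 usable)


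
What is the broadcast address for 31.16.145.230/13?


Network: 31.16.0.0/13
Host bits = 19
Set all host bits to 1:
Broadcast: 31.23.255.255


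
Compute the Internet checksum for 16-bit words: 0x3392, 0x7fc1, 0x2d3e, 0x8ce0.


Sum all words (with carry folding):
+ 0x3392 = 0x3392
+ 0x7fc1 = 0xb353
+ 0x2d3e = 0xe091
+ 0x8ce0 = 0x6d72
One's complement: ~0x6d72
Checksum = 0x928d
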